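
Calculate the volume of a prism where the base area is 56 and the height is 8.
Volume = base area * height
Volume = 56 * 8
Volume = 448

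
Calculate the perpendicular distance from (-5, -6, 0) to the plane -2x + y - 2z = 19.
d = |(-2)(-5) + 1(-6) + (-2)(0) - (19)| / √((-2)² + 1² + (-2)²) = 15/√9 = 5.0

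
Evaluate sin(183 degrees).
sin(183 degrees) = -0.0523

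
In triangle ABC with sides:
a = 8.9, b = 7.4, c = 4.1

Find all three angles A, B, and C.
By the law of cosines:
cos(A) = (b² + c² - a²)/(2bc) = -0.125906  →  A = 97.23°
cos(B) = (a² + c² - b²)/(2ac) = 0.565360  →  B = 55.57°
cos(C) = (a² + b² - c²)/(2ab) = 0.889462  →  C = 27.19°
Check: A + B + C = 180.0° ✓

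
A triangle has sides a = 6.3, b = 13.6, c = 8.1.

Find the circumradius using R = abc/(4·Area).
s = (a+b+c)/2 = 14
Area = √(s(s-a)(s-b)(s-c)) = √(14·7.7·0.4·5.9) = 15.9502
R = abc/(4·Area) = (6.3·13.6·8.1)/(4·15.9502) = 694.008/63.8008 = 10.88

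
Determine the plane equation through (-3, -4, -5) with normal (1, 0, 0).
d = n·P = (1)(-3) + (0)(-4) + (0)(-5) = -3
Plane: x = -3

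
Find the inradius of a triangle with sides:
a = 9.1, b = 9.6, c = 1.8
s = (a+b+c)/2 = (9.1+9.6+1.8)/2 = 10.25
Area = √(s(s-a)(s-b)(s-c)) = √(10.25·1.15·0.65·8.45) = 8.04629
r = Area/s = 8.04629/10.25 = 0.785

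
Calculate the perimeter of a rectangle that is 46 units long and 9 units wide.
Perimeter = 2 * (length + width)
Perimeter = 2 * (46 + 9)
Perimeter = 2 * 55
Perimeter = 110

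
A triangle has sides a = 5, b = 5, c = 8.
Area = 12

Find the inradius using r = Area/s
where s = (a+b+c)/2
s = (5+5+8)/2 = 9
r = Area/s = 12/9 = 1.333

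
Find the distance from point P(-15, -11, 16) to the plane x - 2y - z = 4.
d = |1(-15) + (-2)(-11) + (-1)(16) - (4)| / √(1² + (-2)² + (-1)²) = 13/√6 = 5.307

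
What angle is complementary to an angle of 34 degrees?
Complementary angles sum to 90 degrees.
Other angle = 90 - 34
Other angle = 56 degrees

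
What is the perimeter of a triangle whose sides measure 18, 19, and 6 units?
Perimeter = sum of all sides
Perimeter = 18 + 19 + 6
Perimeter = 43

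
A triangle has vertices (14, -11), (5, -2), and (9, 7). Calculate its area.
Using the coordinate formula: Area = (1/2)|x₁(y₂-y₃) + x₂(y₃-y₁) + x₃(y₁-y₂)|
Area = (1/2)|14((-2)-7) + 5(7-(-11)) + 9((-11)-(-2))|
Area = (1/2)|14*(-9) + 5*18 + 9*(-9)|
Area = (1/2)|(-126) + 90 + (-81)|
Area = (1/2)*117 = 58.50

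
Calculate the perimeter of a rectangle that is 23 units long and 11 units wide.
Perimeter = 2 * (length + width)
Perimeter = 2 * (23 + 11)
Perimeter = 2 * 34
Perimeter = 68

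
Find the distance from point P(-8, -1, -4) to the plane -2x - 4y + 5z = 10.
d = |(-2)(-8) + (-4)(-1) + 5(-4) - (10)| / √((-2)² + (-4)² + 5²) = 10/√45 = 1.491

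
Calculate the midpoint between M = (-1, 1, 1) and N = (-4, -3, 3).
Midpoint = ((-1-4)/2, (1-3)/2, (1+3)/2) = (-2.5, -1, 2)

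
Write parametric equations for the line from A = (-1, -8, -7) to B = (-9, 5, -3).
Direction vector d = B - A = (-8, 13, 4)
x = -1 - 8t, y = -8 + 13t, z = -7 + 4t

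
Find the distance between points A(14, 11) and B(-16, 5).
Using the distance formula: d = sqrt((x₂-x₁)² + (y₂-y₁)²)
dx = (-16) - 14 = -30
dy = 5 - 11 = -6
d = sqrt((-30)² + (-6)²) = sqrt(900 + 36) = sqrt(936) = 30.59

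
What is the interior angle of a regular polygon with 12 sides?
Interior angle of a regular n-gon = (n-2)*180/n
Interior angle = (12-2)*180/12
Interior angle = 10*180/12
Interior angle = 1800/12
Interior angle = 150 degrees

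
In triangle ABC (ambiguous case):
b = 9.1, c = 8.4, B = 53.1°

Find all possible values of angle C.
sin(C)/c = sin(B)/b  →  sin(C) = c·sin(B)/b = 8.4·sin(53.1°)/9.1 = 0.738170
C₁ = arcsin(0.738170) = 47.58°,  C₂ = 180° - C₁ = 132.42°
Check C₂: A = 180° - 53.1° - 132.42° = -5.52° ≤ 0, rejected
C = 47.58° (one solution)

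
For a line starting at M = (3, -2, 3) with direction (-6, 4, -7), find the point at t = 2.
P(2) = (3 + (-6)(2), -2 + 4(2), 3 + (-7)(2)) = (-9, 6, -11)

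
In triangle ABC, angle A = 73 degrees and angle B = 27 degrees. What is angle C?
Sum of angles in a triangle = 180 degrees
Third angle = 180 - 73 - 27
Third angle = 80 degrees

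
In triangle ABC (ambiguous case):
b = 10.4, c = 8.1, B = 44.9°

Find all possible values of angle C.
sin(C)/c = sin(B)/b  →  sin(C) = c·sin(B)/b = 8.1·sin(44.9°)/10.4 = 0.549765
C₁ = arcsin(0.549765) = 33.35°,  C₂ = 180° - C₁ = 146.65°
Check C₂: A = 180° - 44.9° - 146.65° = -11.55° ≤ 0, rejected
C = 33.35° (one solution)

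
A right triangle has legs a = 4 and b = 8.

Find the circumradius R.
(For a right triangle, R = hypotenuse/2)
Hypotenuse c = √(4² + 8²) = √80 = 8.94427
R = c/2 = 4.472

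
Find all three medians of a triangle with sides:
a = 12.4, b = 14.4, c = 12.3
Using m_x = ½√(2y² + 2z² - x²):
m_a = ½√(2·14.4² + 2·12.3² - 12.4²) = ½√563.54 = 11.87
m_b = ½√(2·12.4² + 2·12.3² - 14.4²) = ½√402.74 = 10.03
m_c = ½√(2·12.4² + 2·14.4² - 12.3²) = ½√570.95 = 11.95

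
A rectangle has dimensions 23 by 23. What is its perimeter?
Perimeter = 2 * (length + width)
Perimeter = 2 * (23 + 23)
Perimeter = 2 * 46
Perimeter = 92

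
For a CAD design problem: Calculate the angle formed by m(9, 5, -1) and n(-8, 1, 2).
m·n = -69, |m|² = 107, |n|² = 69
cos θ = -69/√7383 ≈ -0.803
θ ≈ 143.4°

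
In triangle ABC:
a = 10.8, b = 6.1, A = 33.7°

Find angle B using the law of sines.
sin(B)/b = sin(A)/a
sin(B) = b·sin(A)/a = 6.1·sin(33.7°)/10.8 = 0.313384
B = arcsin(0.313384) = 18.26°  (b ≤ a, so B ≤ A and the acute solution is unique)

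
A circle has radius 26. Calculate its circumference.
Circumference = 2 * pi * r
Circumference = 2 * pi * 26
Circumference = 163.36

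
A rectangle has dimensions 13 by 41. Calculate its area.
Area = length * width
Area = 13 * 41
Area = 533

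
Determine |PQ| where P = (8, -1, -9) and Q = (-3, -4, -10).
d = √[(-11)² + (-3)² + (-1)²] = √131 = 11.45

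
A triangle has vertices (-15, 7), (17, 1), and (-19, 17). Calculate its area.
Using the coordinate formula: Area = (1/2)|x₁(y₂-y₃) + x₂(y₃-y₁) + x₃(y₁-y₂)|
Area = (1/2)|(-15)(1-17) + 17(17-7) + (-19)(7-1)|
Area = (1/2)|(-15)*(-16) + 17*10 + (-19)*6|
Area = (1/2)|240 + 170 + (-114)|
Area = (1/2)*296 = 148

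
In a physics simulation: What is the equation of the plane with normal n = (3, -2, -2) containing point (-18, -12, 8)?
d = n·P = (3)(-18) + (-2)(-12) + (-2)(8) = -46
Plane: 3x - 2y - 2z = -46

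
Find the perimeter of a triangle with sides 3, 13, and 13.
Perimeter = sum of all sides
Perimeter = 3 + 13 + 13
Perimeter = 29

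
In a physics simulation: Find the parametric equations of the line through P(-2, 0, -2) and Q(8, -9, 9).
Direction vector d = Q - P = (10, -9, 11)
x = -2 + 10t, y = 0 - 9t, z = -2 + 11t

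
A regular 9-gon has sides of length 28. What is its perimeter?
Perimeter = number of sides * side length
Perimeter = 9 * 28
Perimeter = 252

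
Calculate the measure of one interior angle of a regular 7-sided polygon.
Interior angle of a regular n-gon = (n-2)*180/n
Interior angle = (7-2)*180/7
Interior angle = 5*180/7
Interior angle = 900/7
Interior angle = 128.57 degrees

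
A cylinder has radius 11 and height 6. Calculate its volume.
Volume = pi * r² * h
Volume = pi * 11² * 6
Volume = pi * 121 * 6
Volume = pi * 726
Volume = 2280.80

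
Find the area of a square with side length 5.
Area = s²
Area = 5²
Area = 25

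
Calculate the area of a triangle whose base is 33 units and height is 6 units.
Area = (1/2) * base * height
Area = (1/2) * 33 * 6
Area = 99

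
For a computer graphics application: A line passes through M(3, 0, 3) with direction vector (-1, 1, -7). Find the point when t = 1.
P(1) = (3 + (-1)(1), 0 + 1(1), 3 + (-7)(1)) = (2, 1, -4)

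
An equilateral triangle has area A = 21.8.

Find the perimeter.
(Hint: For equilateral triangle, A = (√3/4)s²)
A = (√3/4)s²  →  s² = 4A/√3 = 4·21.8/√3 = 50.3449
s = 7.09542
Perimeter = 3s = 21.29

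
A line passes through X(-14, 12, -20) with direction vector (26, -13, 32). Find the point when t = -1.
P(-1) = (-14 + 26(-1), 12 + (-13)(-1), -20 + 32(-1)) = (-40, 25, -52)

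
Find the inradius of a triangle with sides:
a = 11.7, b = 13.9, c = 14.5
s = (a+b+c)/2 = (11.7+13.9+14.5)/2 = 20.05
Area = √(s(s-a)(s-b)(s-c)) = √(20.05·8.35·6.15·5.55) = 75.5935
r = Area/s = 75.5935/20.05 = 3.77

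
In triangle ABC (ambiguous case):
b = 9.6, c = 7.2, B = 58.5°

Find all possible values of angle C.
sin(C)/c = sin(B)/b  →  sin(C) = c·sin(B)/b = 7.2·sin(58.5°)/9.6 = 0.639480
C₁ = arcsin(0.639480) = 39.75°,  C₂ = 180° - C₁ = 140.25°
Check C₂: A = 180° - 58.5° - 140.25° = -18.75° ≤ 0, rejected
C = 39.75° (one solution)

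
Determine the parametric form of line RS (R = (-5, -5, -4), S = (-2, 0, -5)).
Direction vector d = S - R = (3, 5, -1)
x = -5 + 3t, y = -5 + 5t, z = -4 - t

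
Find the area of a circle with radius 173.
Area = pi * r²
Area = pi * 173²
Area = pi * 29929
Area = 94024.73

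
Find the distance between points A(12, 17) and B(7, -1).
Using the distance formula: d = sqrt((x₂-x₁)² + (y₂-y₁)²)
dx = 7 - 12 = -5
dy = (-1) - 17 = -18
d = sqrt((-5)² + (-18)²) = sqrt(25 + 324) = sqrt(349) = 18.68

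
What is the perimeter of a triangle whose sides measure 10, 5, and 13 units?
Perimeter = sum of all sides
Perimeter = 10 + 5 + 13
Perimeter = 28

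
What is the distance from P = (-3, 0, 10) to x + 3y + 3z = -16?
d = |1(-3) + 3(0) + 3(10) - (-16)| / √(1² + 3² + 3²) = 43/√19 = 9.865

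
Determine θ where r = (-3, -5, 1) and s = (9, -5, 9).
r·s = 7, |r|² = 35, |s|² = 187
cos θ = 7/√6545 ≈ 0.08653
θ ≈ 85.04°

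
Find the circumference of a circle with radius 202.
Circumference = 2 * pi * r
Circumference = 2 * pi * 202
Circumference = 1269.20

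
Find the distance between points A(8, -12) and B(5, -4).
Using the distance formula: d = sqrt((x₂-x₁)² + (y₂-y₁)²)
dx = 5 - 8 = -3
dy = (-4) - (-12) = 8
d = sqrt((-3)² + 8²) = sqrt(9 + 64) = sqrt(73) = 8.54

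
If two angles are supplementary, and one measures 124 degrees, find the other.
Supplementary angles sum to 180 degrees.
Other angle = 180 - 124
Other angle = 56 degrees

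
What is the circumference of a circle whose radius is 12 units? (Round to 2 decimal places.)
Circumference = 2 * pi * r
Circumference = 2 * pi * 12
Circumference = 75.40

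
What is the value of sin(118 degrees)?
sin(118 degrees) = 0.8829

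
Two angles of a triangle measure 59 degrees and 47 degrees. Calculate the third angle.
Sum of angles in a triangle = 180 degrees
Third angle = 180 - 59 - 47
Third angle = 74 degrees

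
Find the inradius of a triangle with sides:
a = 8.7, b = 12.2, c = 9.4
s = (a+b+c)/2 = (8.7+12.2+9.4)/2 = 15.15
Area = √(s(s-a)(s-b)(s-c)) = √(15.15·6.45·2.95·5.75) = 40.7128
r = Area/s = 40.7128/15.15 = 2.687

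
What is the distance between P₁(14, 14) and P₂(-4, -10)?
Using the distance formula: d = sqrt((x₂-x₁)² + (y₂-y₁)²)
dx = (-4) - 14 = -18
dy = (-10) - 14 = -24
d = sqrt((-18)² + (-24)²) = sqrt(324 + 576) = sqrt(900) = 30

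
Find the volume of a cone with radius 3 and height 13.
Volume = (1/3) * pi * r² * h
Volume = (1/3) * pi * 3² * 13
Volume = (1/3) * pi * 9 * 13
Volume = (1/3) * pi * 117
Volume = 122.52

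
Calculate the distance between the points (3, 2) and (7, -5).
Using the distance formula: d = sqrt((x₂-x₁)² + (y₂-y₁)²)
dx = 7 - 3 = 4
dy = (-5) - 2 = -7
d = sqrt(4² + (-7)²) = sqrt(16 + 49) = sqrt(65) = 8.06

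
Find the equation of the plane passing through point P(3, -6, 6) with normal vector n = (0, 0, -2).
d = n·P = (0)(3) + (0)(-6) + (-2)(6) = -12
Plane: -2z = -12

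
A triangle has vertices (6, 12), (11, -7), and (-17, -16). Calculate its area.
Using the coordinate formula: Area = (1/2)|x₁(y₂-y₃) + x₂(y₃-y₁) + x₃(y₁-y₂)|
Area = (1/2)|6((-7)-(-16)) + 11((-16)-12) + (-17)(12-(-7))|
Area = (1/2)|6*9 + 11*(-28) + (-17)*19|
Area = (1/2)|54 + (-308) + (-323)|
Area = (1/2)*577 = 288.50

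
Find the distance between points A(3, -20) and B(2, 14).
Using the distance formula: d = sqrt((x₂-x₁)² + (y₂-y₁)²)
dx = 2 - 3 = -1
dy = 14 - (-20) = 34
d = sqrt((-1)² + 34²) = sqrt(1 + 1156) = sqrt(1157) = 34.01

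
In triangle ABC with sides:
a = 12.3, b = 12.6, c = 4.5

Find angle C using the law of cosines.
cos(C) = (a² + b² - c²)/(2ab)
cos(C) = (12.3² + 12.6² - 4.5²)/(2·12.3·12.6) = 289.8/309.96 = 0.934959
C = arccos(0.934959) = 20.78°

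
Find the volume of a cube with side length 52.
Volume = s³
Volume = 52³
Volume = 140608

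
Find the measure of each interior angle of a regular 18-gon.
Interior angle of a regular n-gon = (n-2)*180/n
Interior angle = (18-2)*180/18
Interior angle = 16*180/18
Interior angle = 2880/18
Interior angle = 160 degrees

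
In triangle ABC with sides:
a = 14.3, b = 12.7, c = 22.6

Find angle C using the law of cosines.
cos(C) = (a² + b² - c²)/(2ab)
cos(C) = (14.3² + 12.7² - 22.6²)/(2·14.3·12.7) = -144.98/363.22 = -0.399152
C = arccos(-0.399152) = 113.5°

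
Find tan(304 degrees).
tan(304 degrees) = -1.4826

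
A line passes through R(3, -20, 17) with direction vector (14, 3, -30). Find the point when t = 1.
P(1) = (3 + 14(1), -20 + 3(1), 17 + (-30)(1)) = (17, -17, -13)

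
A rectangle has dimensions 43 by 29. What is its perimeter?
Perimeter = 2 * (length + width)
Perimeter = 2 * (43 + 29)
Perimeter = 2 * 72
Perimeter = 144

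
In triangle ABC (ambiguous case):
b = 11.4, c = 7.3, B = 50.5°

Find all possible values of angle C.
sin(C)/c = sin(B)/b  →  sin(C) = c·sin(B)/b = 7.3·sin(50.5°)/11.4 = 0.494110
C₁ = arcsin(0.494110) = 29.61°,  C₂ = 180° - C₁ = 150.39°
Check C₂: A = 180° - 50.5° - 150.39° = -20.89° ≤ 0, rejected
C = 29.61° (one solution)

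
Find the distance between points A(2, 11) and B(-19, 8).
Using the distance formula: d = sqrt((x₂-x₁)² + (y₂-y₁)²)
dx = (-19) - 2 = -21
dy = 8 - 11 = -3
d = sqrt((-21)² + (-3)²) = sqrt(441 + 9) = sqrt(450) = 21.21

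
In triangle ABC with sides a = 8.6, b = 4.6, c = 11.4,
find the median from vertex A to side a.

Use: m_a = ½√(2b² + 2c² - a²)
m_a = ½√(2·4.6² + 2·11.4² - 8.6²)
m_a = ½√(42.32 + 259.92 - 73.96) = ½√228.28 = 7.554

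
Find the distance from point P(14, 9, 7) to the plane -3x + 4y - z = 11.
d = |(-3)(14) + 4(9) + (-1)(7) - (11)| / √((-3)² + 4² + (-1)²) = 24/√26 = 4.707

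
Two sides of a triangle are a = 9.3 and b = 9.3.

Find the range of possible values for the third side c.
By the triangle inequality: |a - b| < c < a + b
|9.3 - 9.3| < c < 9.3 + 9.3
0 < c < 18.6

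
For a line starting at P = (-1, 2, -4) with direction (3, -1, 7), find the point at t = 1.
P(1) = (-1 + 3(1), 2 + (-1)(1), -4 + 7(1)) = (2, 1, 3)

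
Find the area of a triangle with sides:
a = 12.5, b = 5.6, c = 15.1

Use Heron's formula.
s = (a+b+c)/2 = (12.5+5.6+15.1)/2 = 16.6
A = √(s(s-a)(s-b)(s-c)) = √(16.6·4.1·11·1.5)
A = √1122.99 = 33.51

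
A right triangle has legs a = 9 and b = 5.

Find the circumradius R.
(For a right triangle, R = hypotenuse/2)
Hypotenuse c = √(9² + 5²) = √106 = 10.2956
R = c/2 = 5.148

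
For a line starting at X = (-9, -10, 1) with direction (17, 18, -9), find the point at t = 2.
P(2) = (-9 + 17(2), -10 + 18(2), 1 + (-9)(2)) = (25, 26, -17)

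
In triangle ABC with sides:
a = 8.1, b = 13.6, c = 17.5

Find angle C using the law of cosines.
cos(C) = (a² + b² - c²)/(2ab)
cos(C) = (8.1² + 13.6² - 17.5²)/(2·8.1·13.6) = -55.68/220.32 = -0.252723
C = arccos(-0.252723) = 104.6°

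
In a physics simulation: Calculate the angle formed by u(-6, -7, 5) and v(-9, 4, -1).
u·v = 21, |u|² = 110, |v|² = 98
cos θ = 21/√10780 ≈ 0.2023
θ ≈ 78.33°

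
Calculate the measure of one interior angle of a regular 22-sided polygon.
Interior angle of a regular n-gon = (n-2)*180/n
Interior angle = (22-2)*180/22
Interior angle = 20*180/22
Interior angle = 3600/22
Interior angle = 163.64 degrees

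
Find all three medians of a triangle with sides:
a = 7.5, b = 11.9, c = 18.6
Using m_x = ½√(2y² + 2z² - x²):
m_a = ½√(2·11.9² + 2·18.6² - 7.5²) = ½√918.89 = 15.16
m_b = ½√(2·7.5² + 2·18.6² - 11.9²) = ½√662.81 = 12.87
m_c = ½√(2·7.5² + 2·11.9² - 18.6²) = ½√49.76 = 3.527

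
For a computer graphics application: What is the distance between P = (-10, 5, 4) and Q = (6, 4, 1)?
d = √[(16)² + (-1)² + (-3)²] = √266 = 16.31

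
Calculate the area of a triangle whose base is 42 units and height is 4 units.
Area = (1/2) * base * height
Area = (1/2) * 42 * 4
Area = 84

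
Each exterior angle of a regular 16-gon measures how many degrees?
Exterior angle of a regular n-gon = 360/n
Exterior angle = 360/16
Exterior angle = 22.50 degrees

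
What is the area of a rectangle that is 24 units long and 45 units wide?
Area = length * width
Area = 24 * 45
Area = 1080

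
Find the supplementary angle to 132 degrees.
Supplementary angles sum to 180 degrees.
Other angle = 180 - 132
Other angle = 48 degrees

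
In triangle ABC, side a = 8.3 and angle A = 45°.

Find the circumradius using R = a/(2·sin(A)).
R = a/(2·sin(A)) = 8.3/(2·sin(45°))
R = 8.3/(2·0.707107) = 8.3/1.414214 = 5.869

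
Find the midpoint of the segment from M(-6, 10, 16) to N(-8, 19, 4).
Midpoint = ((-6-8)/2, (10+19)/2, (16+4)/2) = (-7, 14.5, 10)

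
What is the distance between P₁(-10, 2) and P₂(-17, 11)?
Using the distance formula: d = sqrt((x₂-x₁)² + (y₂-y₁)²)
dx = (-17) - (-10) = -7
dy = 11 - 2 = 9
d = sqrt((-7)² + 9²) = sqrt(49 + 81) = sqrt(130) = 11.40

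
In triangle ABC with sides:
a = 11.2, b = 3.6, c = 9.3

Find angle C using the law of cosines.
cos(C) = (a² + b² - c²)/(2ab)
cos(C) = (11.2² + 3.6² - 9.3²)/(2·11.2·3.6) = 51.91/80.64 = 0.643725
C = arccos(0.643725) = 49.93°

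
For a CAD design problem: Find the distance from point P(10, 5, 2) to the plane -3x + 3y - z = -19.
d = |(-3)(10) + 3(5) + (-1)(2) - (-19)| / √((-3)² + 3² + (-1)²) = 2/√19 = 0.4588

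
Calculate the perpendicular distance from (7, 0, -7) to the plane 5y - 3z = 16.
d = |0(7) + 5(0) + (-3)(-7) - (16)| / √(0² + 5² + (-3)²) = 5/√34 = 0.8575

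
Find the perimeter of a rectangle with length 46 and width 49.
Perimeter = 2 * (length + width)
Perimeter = 2 * (46 + 49)
Perimeter = 2 * 95
Perimeter = 190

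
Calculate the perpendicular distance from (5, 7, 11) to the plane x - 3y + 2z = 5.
d = |1(5) + (-3)(7) + 2(11) - (5)| / √(1² + (-3)² + 2²) = 1/√14 = 0.2673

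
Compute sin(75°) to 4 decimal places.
sin(75 degrees) = 0.9659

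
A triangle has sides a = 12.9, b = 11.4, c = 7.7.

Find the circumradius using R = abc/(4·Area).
s = (a+b+c)/2 = 16
Area = √(s(s-a)(s-b)(s-c)) = √(16·3.1·4.6·8.3) = 43.517
R = abc/(4·Area) = (12.9·11.4·7.7)/(4·43.517) = 1132.362/174.068 = 6.505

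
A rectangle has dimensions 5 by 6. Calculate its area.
Area = length * width
Area = 5 * 6
Area = 30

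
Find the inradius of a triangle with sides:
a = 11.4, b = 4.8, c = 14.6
s = (a+b+c)/2 = (11.4+4.8+14.6)/2 = 15.4
Area = √(s(s-a)(s-b)(s-c)) = √(15.4·4·10.6·0.8) = 22.8554
r = Area/s = 22.8554/15.4 = 1.484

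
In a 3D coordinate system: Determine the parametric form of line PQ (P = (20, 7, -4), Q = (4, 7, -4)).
Direction vector d = Q - P = (-16, 0, 0)
x = 20 - 16t, y = 7, z = -4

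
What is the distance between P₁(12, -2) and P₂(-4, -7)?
Using the distance formula: d = sqrt((x₂-x₁)² + (y₂-y₁)²)
dx = (-4) - 12 = -16
dy = (-7) - (-2) = -5
d = sqrt((-16)² + (-5)²) = sqrt(256 + 25) = sqrt(281) = 16.76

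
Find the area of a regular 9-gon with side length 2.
For a regular 9-gon with side length s = 2:
Apothem a = s / (2*tan(pi/9)) = 2 / (2*tan(pi/9)) ≈ 2.7475
Perimeter P = 9 * 2 = 18
Area = (1/2) * P * a = (1/2) * 18 * 2.7475 = 24.73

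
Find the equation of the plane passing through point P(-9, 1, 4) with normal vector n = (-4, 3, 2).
d = n·P = (-4)(-9) + (3)(1) + (2)(4) = 47
Plane: -4x + 3y + 2z = 47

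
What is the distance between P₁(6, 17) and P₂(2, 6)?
Using the distance formula: d = sqrt((x₂-x₁)² + (y₂-y₁)²)
dx = 2 - 6 = -4
dy = 6 - 17 = -11
d = sqrt((-4)² + (-11)²) = sqrt(16 + 121) = sqrt(137) = 11.70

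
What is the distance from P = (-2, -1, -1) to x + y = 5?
d = |1(-2) + 1(-1) + 0(-1) - (5)| / √(1² + 1² + 0²) = 8/√2 = 5.657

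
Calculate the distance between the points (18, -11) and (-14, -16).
Using the distance formula: d = sqrt((x₂-x₁)² + (y₂-y₁)²)
dx = (-14) - 18 = -32
dy = (-16) - (-11) = -5
d = sqrt((-32)² + (-5)²) = sqrt(1024 + 25) = sqrt(1049) = 32.39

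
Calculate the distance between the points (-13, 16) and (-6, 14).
Using the distance formula: d = sqrt((x₂-x₁)² + (y₂-y₁)²)
dx = (-6) - (-13) = 7
dy = 14 - 16 = -2
d = sqrt(7² + (-2)²) = sqrt(49 + 4) = sqrt(53) = 7.28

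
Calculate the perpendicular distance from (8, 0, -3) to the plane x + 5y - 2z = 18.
d = |1(8) + 5(0) + (-2)(-3) - (18)| / √(1² + 5² + (-2)²) = 4/√30 = 0.7303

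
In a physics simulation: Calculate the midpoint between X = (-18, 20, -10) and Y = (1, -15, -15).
Midpoint = ((-18+1)/2, (20-15)/2, (-10-15)/2) = (-8.5, 2.5, -12.5)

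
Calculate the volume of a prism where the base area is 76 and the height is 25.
Volume = base area * height
Volume = 76 * 25
Volume = 1900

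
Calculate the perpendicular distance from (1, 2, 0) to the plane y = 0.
d = |0(1) + 1(2) + 0(0) - (0)| / √(0² + 1² + 0²) = 2/√1 = 2.0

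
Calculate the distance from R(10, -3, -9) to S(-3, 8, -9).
d = √[(-13)² + (11)² + (0)²] = √290 = 17.03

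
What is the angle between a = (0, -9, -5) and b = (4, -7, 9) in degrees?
a·b = 18, |a|² = 106, |b|² = 146
cos θ = 18/√15476 ≈ 0.1447
θ ≈ 81.68°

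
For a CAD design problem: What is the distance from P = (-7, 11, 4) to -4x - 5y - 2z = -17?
d = |(-4)(-7) + (-5)(11) + (-2)(4) - (-17)| / √((-4)² + (-5)² + (-2)²) = 18/√45 = 2.683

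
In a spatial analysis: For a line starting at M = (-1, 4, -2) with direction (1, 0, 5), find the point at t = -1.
P(-1) = (-1 + 1(-1), 4 + 0(-1), -2 + 5(-1)) = (-2, 4, -7)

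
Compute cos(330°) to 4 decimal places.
cos(330 degrees) = 0.866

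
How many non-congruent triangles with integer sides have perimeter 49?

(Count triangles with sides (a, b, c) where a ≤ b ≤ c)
With a ≤ b ≤ c and a + b + c = 49, the triangle inequality a + b > c gives c < 49/2, so c ≤ 24.
Iterate a from 1 to ⌊p/3⌋ = 16; for each a, b ranges from a to ⌊(p−a)/2⌋ with c = p − a − b, keeping only c ≥ b.
Triples: (1, 24, 24), (2, 23, 24), (3, 22, 24), …
Count = 56 triangles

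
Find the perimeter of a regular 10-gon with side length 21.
Perimeter = number of sides * side length
Perimeter = 10 * 21
Perimeter = 210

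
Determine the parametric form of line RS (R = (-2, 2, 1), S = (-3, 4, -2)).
Direction vector d = S - R = (-1, 2, -3)
x = -2 - t, y = 2 + 2t, z = 1 - 3t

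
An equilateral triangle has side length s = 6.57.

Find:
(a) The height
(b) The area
(a) Height h = s·√3/2 = 6.57·√3/2 = 5.69
(b) Area = (√3/4)·s² = (√3/4)·6.57² = (√3/4)·43.1649 = 18.69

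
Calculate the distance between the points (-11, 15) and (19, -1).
Using the distance formula: d = sqrt((x₂-x₁)² + (y₂-y₁)²)
dx = 19 - (-11) = 30
dy = (-1) - 15 = -16
d = sqrt(30² + (-16)²) = sqrt(900 + 256) = sqrt(1156) = 34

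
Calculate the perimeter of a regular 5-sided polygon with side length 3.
Perimeter = number of sides * side length
Perimeter = 5 * 3
Perimeter = 15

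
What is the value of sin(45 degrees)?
sin(45 degrees) = sqrt(2)/2
Decimal approximation: 0.7071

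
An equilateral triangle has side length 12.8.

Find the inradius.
For an equilateral triangle, r = s/(2√3) where s is the side.
r = 12.8/(2√3) = 12.8/3.464102 = 3.695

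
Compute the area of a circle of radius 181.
Area = pi * r²
Area = pi * 181²
Area = pi * 32761
Area = 102921.72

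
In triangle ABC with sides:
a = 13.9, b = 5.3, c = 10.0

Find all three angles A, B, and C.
By the law of cosines:
cos(A) = (b² + c² - a²)/(2bc) = -0.614340  →  A = 127.9°
cos(B) = (a² + c² - b²)/(2ac) = 0.953669  →  B = 17.51°
cos(C) = (a² + b² - c²)/(2ab) = 0.823266  →  C = 34.59°
Check: A + B + C = 180.0° ✓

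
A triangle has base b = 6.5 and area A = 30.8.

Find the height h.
A = ½bh  →  h = 2A/b
h = 2·30.8/6.5 = 9.477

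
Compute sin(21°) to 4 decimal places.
sin(21 degrees) = 0.3584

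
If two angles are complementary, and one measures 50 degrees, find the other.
Complementary angles sum to 90 degrees.
Other angle = 90 - 50
Other angle = 40 degrees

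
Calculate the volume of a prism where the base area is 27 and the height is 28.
Volume = base area * height
Volume = 27 * 28
Volume = 756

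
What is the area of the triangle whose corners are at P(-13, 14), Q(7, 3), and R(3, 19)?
Using the coordinate formula: Area = (1/2)|x₁(y₂-y₃) + x₂(y₃-y₁) + x₃(y₁-y₂)|
Area = (1/2)|(-13)(3-19) + 7(19-14) + 3(14-3)|
Area = (1/2)|(-13)*(-16) + 7*5 + 3*11|
Area = (1/2)|208 + 35 + 33|
Area = (1/2)*276 = 138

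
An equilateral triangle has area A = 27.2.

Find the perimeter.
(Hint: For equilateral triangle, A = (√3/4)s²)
A = (√3/4)s²  →  s² = 4A/√3 = 4·27.2/√3 = 62.8157
s = 7.92564
Perimeter = 3s = 23.78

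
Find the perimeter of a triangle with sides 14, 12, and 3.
Perimeter = sum of all sides
Perimeter = 14 + 12 + 3
Perimeter = 29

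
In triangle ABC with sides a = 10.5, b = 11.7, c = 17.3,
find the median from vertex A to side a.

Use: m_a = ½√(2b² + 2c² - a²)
m_a = ½√(2·11.7² + 2·17.3² - 10.5²)
m_a = ½√(273.78 + 598.58 - 110.25) = ½√762.11 = 13.8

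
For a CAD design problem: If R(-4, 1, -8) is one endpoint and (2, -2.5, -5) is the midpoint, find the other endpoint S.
S = (2×2 - (-4), 2×(-2.5) - 1, 2×(-5) - (-8)) = (8, -6, -2)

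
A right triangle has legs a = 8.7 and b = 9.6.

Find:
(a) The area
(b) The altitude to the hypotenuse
(a) Area = ½ab = ½·8.7·9.6 = 41.76
(b) Hypotenuse c = √(8.7² + 9.6²) = √167.85 = 12.9557
    Area = ½·c·h_c  →  h_c = 2·Area/c = 2·41.76/12.9557 = 6.447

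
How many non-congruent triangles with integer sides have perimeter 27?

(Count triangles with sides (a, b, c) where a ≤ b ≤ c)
With a ≤ b ≤ c and a + b + c = 27, the triangle inequality a + b > c gives c < 27/2, so c ≤ 13.
Iterate a from 1 to ⌊p/3⌋ = 9; for each a, b ranges from a to ⌊(p−a)/2⌋ with c = p − a − b, keeping only c ≥ b.
Triples: (1, 13, 13), (2, 12, 13), (3, 11, 13), …
Count = 19 triangles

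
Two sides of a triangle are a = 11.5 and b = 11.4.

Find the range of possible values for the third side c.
By the triangle inequality: |a - b| < c < a + b
|11.5 - 11.4| < c < 11.5 + 11.4
0.1 < c < 22.9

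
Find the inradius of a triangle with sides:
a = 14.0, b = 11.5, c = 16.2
s = (a+b+c)/2 = (14.0+11.5+16.2)/2 = 20.85
Area = √(s(s-a)(s-b)(s-c)) = √(20.85·6.85·9.35·4.65) = 78.8008
r = Area/s = 78.8008/20.85 = 3.779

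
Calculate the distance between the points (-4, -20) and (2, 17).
Using the distance formula: d = sqrt((x₂-x₁)² + (y₂-y₁)²)
dx = 2 - (-4) = 6
dy = 17 - (-20) = 37
d = sqrt(6² + 37²) = sqrt(36 + 1369) = sqrt(1405) = 37.48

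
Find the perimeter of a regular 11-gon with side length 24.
Perimeter = number of sides * side length
Perimeter = 11 * 24
Perimeter = 264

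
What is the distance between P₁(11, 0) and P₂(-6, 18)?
Using the distance formula: d = sqrt((x₂-x₁)² + (y₂-y₁)²)
dx = (-6) - 11 = -17
dy = 18 - 0 = 18
d = sqrt((-17)² + 18²) = sqrt(289 + 324) = sqrt(613) = 24.76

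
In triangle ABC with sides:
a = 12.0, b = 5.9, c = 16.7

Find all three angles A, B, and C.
By the law of cosines:
cos(A) = (b² + c² - a²)/(2bc) = 0.861159  →  A = 30.55°
cos(B) = (a² + c² - b²)/(2ac) = 0.968263  →  B = 14.47°
cos(C) = (a² + b² - c²)/(2ab) = -0.706780  →  C = 135°
Check: A + B + C = 180.0° ✓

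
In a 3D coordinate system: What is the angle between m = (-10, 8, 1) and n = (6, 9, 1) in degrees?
m·n = 13, |m|² = 165, |n|² = 118
cos θ = 13/√19470 ≈ 0.09317
θ ≈ 84.65°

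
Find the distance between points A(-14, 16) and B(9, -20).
Using the distance formula: d = sqrt((x₂-x₁)² + (y₂-y₁)²)
dx = 9 - (-14) = 23
dy = (-20) - 16 = -36
d = sqrt(23² + (-36)²) = sqrt(529 + 1296) = sqrt(1825) = 42.72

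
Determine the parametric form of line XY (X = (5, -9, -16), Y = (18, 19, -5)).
Direction vector d = Y - X = (13, 28, 11)
x = 5 + 13t, y = -9 + 28t, z = -16 + 11t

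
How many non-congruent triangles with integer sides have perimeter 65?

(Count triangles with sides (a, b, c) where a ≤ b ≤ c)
With a ≤ b ≤ c and a + b + c = 65, the triangle inequality a + b > c gives c < 65/2, so c ≤ 32.
Iterate a from 1 to ⌊p/3⌋ = 21; for each a, b ranges from a to ⌊(p−a)/2⌋ with c = p − a − b, keeping only c ≥ b.
Triples: (1, 32, 32), (2, 31, 32), (3, 30, 32), …
Count = 96 triangles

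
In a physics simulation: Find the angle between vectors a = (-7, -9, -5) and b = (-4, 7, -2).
a·b = -25, |a|² = 155, |b|² = 69
cos θ = -25/√10695 ≈ -0.2417
θ ≈ 104.0°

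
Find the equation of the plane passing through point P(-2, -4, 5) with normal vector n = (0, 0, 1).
d = n·P = (0)(-2) + (0)(-4) + (1)(5) = 5
Plane: z = 5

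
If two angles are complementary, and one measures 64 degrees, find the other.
Complementary angles sum to 90 degrees.
Other angle = 90 - 64
Other angle = 26 degrees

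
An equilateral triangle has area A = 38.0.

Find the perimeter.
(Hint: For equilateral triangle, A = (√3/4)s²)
A = (√3/4)s²  →  s² = 4A/√3 = 4·38.0/√3 = 87.7572
s = 9.36788
Perimeter = 3s = 28.1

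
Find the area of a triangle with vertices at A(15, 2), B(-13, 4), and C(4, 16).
Using the coordinate formula: Area = (1/2)|x₁(y₂-y₃) + x₂(y₃-y₁) + x₃(y₁-y₂)|
Area = (1/2)|15(4-16) + (-13)(16-2) + 4(2-4)|
Area = (1/2)|15*(-12) + (-13)*14 + 4*(-2)|
Area = (1/2)|(-180) + (-182) + (-8)|
Area = (1/2)*370 = 185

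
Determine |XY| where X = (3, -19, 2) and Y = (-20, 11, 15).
d = √[(-23)² + (30)² + (13)²] = √1598 = 39.97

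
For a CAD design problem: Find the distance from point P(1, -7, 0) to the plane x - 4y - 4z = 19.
d = |1(1) + (-4)(-7) + (-4)(0) - (19)| / √(1² + (-4)² + (-4)²) = 10/√33 = 1.741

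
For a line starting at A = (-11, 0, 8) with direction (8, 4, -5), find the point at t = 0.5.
P(0.5) = (-11 + 8(0.5), 0 + 4(0.5), 8 + (-5)(0.5)) = (-7, 2, 5.5)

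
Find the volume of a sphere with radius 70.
Volume = (4/3) * pi * r³
Volume = (4/3) * pi * 70³
Volume = (4/3) * pi * 343000
Volume = 1436755.04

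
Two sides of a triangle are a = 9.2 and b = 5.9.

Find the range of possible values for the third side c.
By the triangle inequality: |a - b| < c < a + b
|9.2 - 5.9| < c < 9.2 + 5.9
3.3 < c < 15.1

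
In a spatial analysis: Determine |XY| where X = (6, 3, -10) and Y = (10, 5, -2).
d = √[(4)² + (2)² + (8)²] = √84 = 9.165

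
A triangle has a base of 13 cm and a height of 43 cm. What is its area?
Area = (1/2) * base * height
Area = (1/2) * 13 * 43
Area = 279.50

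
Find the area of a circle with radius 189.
Area = pi * r²
Area = pi * 189²
Area = pi * 35721
Area = 112220.83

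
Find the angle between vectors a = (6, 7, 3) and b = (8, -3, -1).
a·b = 24, |a|² = 94, |b|² = 74
cos θ = 24/√6956 ≈ 0.2878
θ ≈ 73.28°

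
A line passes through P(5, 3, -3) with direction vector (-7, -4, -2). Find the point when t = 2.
P(2) = (5 + (-7)(2), 3 + (-4)(2), -3 + (-2)(2)) = (-9, -5, -7)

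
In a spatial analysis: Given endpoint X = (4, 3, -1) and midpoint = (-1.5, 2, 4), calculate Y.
Y = (2×(-1.5) - 4, 2×2 - 3, 2×4 - (-1)) = (-7, 1, 9)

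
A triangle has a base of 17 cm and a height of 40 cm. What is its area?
Area = (1/2) * base * height
Area = (1/2) * 17 * 40
Area = 340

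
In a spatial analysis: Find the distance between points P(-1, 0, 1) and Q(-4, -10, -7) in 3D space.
d = √[(-3)² + (-10)² + (-8)²] = √173 = 13.15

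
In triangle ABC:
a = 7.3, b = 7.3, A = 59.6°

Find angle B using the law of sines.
sin(B)/b = sin(A)/a
sin(B) = b·sin(A)/a = 7.3·sin(59.6°)/7.3 = 0.862514
B = arcsin(0.862514) = 59.6°  (b ≤ a, so B ≤ A and the acute solution is unique)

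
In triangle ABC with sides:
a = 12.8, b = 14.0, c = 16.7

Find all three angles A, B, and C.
By the law of cosines:
cos(A) = (b² + c² - a²)/(2bc) = 0.665205  →  A = 48.3°
cos(B) = (a² + c² - b²)/(2ac) = 0.577119  →  B = 54.75°
cos(C) = (a² + b² - c²)/(2ab) = 0.225865  →  C = 76.95°
Check: A + B + C = 180.0° ✓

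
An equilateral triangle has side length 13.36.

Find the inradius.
For an equilateral triangle, r = s/(2√3) where s is the side.
r = 13.36/(2√3) = 13.36/3.464102 = 3.857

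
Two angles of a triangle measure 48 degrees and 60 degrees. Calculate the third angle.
Sum of angles in a triangle = 180 degrees
Third angle = 180 - 48 - 60
Third angle = 72 degrees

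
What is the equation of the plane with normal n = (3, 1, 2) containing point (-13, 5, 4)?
d = n·P = (3)(-13) + (1)(5) + (2)(4) = -26
Plane: 3x + y + 2z = -26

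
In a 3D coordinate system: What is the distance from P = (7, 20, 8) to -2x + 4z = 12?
d = |(-2)(7) + 0(20) + 4(8) - (12)| / √((-2)² + 0² + 4²) = 6/√20 = 1.342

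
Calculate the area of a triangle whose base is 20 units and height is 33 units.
Area = (1/2) * base * height
Area = (1/2) * 20 * 33
Area = 330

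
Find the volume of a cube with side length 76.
Volume = s³
Volume = 76³
Volume = 438976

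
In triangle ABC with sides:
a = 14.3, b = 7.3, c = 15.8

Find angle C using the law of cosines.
cos(C) = (a² + b² - c²)/(2ab)
cos(C) = (14.3² + 7.3² - 15.8²)/(2·14.3·7.3) = 8.14/208.78 = 0.038988
C = arccos(0.038988) = 87.77°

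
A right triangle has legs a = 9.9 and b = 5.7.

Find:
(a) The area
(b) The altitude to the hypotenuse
(a) Area = ½ab = ½·9.9·5.7 = 28.215
(b) Hypotenuse c = √(9.9² + 5.7²) = √130.5 = 11.4237
    Area = ½·c·h_c  →  h_c = 2·Area/c = 2·28.215/11.4237 = 4.94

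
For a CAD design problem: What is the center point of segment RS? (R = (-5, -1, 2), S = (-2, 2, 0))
Midpoint = ((-5-2)/2, (-1+2)/2, (2+0)/2) = (-3.5, 0.5, 1)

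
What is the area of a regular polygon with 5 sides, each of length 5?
For a regular 5-gon with side length s = 5:
Apothem a = s / (2*tan(pi/5)) = 5 / (2*tan(pi/5)) ≈ 3.441
Perimeter P = 5 * 5 = 25
Area = (1/2) * P * a = (1/2) * 25 * 3.441 = 43.01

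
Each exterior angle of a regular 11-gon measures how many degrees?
Exterior angle of a regular n-gon = 360/n
Exterior angle = 360/11
Exterior angle = 32.73 degrees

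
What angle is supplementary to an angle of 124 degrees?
Supplementary angles sum to 180 degrees.
Other angle = 180 - 124
Other angle = 56 degrees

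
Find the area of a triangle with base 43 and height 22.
Area = (1/2) * base * height
Area = (1/2) * 43 * 22
Area = 473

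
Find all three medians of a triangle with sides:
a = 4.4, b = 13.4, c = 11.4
Using m_x = ½√(2y² + 2z² - x²):
m_a = ½√(2·13.4² + 2·11.4² - 4.4²) = ½√599.68 = 12.24
m_b = ½√(2·4.4² + 2·11.4² - 13.4²) = ½√119.08 = 5.456
m_c = ½√(2·4.4² + 2·13.4² - 11.4²) = ½√267.88 = 8.184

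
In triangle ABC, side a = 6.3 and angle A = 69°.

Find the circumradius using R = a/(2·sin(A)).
R = a/(2·sin(A)) = 6.3/(2·sin(69°))
R = 6.3/(2·0.933580) = 6.3/1.867161 = 3.374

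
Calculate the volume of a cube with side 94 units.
Volume = s³
Volume = 94³
Volume = 830584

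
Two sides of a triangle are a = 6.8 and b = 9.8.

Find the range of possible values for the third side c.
By the triangle inequality: |a - b| < c < a + b
|6.8 - 9.8| < c < 6.8 + 9.8
3 < c < 16.6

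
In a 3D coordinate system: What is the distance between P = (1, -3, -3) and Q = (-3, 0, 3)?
d = √[(-4)² + (3)² + (6)²] = √61 = 7.81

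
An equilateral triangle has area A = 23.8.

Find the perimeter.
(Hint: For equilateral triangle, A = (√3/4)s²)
A = (√3/4)s²  →  s² = 4A/√3 = 4·23.8/√3 = 54.9637
s = 7.41375
Perimeter = 3s = 22.24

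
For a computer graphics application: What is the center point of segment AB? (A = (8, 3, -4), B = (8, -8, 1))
Midpoint = ((8+8)/2, (3-8)/2, (-4+1)/2) = (8, -2.5, -1.5)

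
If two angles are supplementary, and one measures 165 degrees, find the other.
Supplementary angles sum to 180 degrees.
Other angle = 180 - 165
Other angle = 15 degrees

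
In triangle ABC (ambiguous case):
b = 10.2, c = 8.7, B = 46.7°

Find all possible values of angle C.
sin(C)/c = sin(B)/b  →  sin(C) = c·sin(B)/b = 8.7·sin(46.7°)/10.2 = 0.620747
C₁ = arcsin(0.620747) = 38.37°,  C₂ = 180° - C₁ = 141.63°
Check C₂: A = 180° - 46.7° - 141.63° = -8.33° ≤ 0, rejected
C = 38.37° (one solution)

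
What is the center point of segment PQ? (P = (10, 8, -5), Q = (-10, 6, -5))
Midpoint = ((10-10)/2, (8+6)/2, (-5-5)/2) = (0, 7, -5)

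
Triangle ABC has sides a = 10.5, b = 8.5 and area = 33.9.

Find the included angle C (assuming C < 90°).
Area = ½ab·sin(C)  →  sin(C) = 2·Area/(ab)
sin(C) = 2·33.9/(10.5·8.5) = 0.759664
C = arcsin(0.759664) = 49.43°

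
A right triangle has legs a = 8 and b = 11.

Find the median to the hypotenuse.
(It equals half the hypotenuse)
Hypotenuse c = √(8² + 11²) = √185 = 13.6015
Median to hypotenuse = c/2 = 6.801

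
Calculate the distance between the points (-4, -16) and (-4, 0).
Using the distance formula: d = sqrt((x₂-x₁)² + (y₂-y₁)²)
dx = (-4) - (-4) = 0
dy = 0 - (-16) = 16
d = sqrt(0² + 16²) = sqrt(0 + 256) = sqrt(256) = 16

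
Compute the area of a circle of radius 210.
Area = pi * r²
Area = pi * 210²
Area = pi * 44100
Area = 138544.24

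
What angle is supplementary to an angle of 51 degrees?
Supplementary angles sum to 180 degrees.
Other angle = 180 - 51
Other angle = 129 degrees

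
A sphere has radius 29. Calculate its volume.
Volume = (4/3) * pi * r³
Volume = (4/3) * pi * 29³
Volume = (4/3) * pi * 24389
Volume = 102160.40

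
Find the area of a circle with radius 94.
Area = pi * r²
Area = pi * 94²
Area = pi * 8836
Area = 27759.11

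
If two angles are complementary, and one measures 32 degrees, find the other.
Complementary angles sum to 90 degrees.
Other angle = 90 - 32
Other angle = 58 degrees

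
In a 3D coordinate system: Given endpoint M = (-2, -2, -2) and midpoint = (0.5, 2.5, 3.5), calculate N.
N = (2×0.5 - (-2), 2×2.5 - (-2), 2×3.5 - (-2)) = (3, 7, 9)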